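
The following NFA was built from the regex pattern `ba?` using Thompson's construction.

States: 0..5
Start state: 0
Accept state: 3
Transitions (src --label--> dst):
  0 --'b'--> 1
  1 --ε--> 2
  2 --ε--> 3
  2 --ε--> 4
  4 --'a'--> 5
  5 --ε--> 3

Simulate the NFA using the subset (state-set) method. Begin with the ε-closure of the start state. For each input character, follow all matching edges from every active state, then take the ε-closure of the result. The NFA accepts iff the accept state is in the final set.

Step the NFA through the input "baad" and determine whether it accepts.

initial (ε-close {0}): {0}
'b' @ 1: {1,2,3,4}  ✓accept
'a' @ 2: {3,5}  ✓accept
'a' @ 3: {}  — no active states
rest 'd' ignored (set empty)
end set {} — state 3 not in

Answer: REJECT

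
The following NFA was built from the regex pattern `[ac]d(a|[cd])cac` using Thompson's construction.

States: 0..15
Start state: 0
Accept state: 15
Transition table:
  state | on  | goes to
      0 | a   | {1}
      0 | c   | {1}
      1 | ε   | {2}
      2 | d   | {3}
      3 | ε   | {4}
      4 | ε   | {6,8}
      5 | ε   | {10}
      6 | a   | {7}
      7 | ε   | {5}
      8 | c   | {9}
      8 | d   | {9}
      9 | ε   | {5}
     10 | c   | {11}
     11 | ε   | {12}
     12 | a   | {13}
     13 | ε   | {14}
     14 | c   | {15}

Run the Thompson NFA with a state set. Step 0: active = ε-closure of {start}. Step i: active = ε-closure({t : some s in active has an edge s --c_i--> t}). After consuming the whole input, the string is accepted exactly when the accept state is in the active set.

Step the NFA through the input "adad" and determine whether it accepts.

Answer: REJECT

Steps:
initial (ε-close {0}): {0}
'a' @ 1: {1,2}
'd' @ 2: {3,4,6,8}
'a' @ 3: {5,7,10}
'd' @ 4: {}  — dead — no transitions
end set {} — state 15 not in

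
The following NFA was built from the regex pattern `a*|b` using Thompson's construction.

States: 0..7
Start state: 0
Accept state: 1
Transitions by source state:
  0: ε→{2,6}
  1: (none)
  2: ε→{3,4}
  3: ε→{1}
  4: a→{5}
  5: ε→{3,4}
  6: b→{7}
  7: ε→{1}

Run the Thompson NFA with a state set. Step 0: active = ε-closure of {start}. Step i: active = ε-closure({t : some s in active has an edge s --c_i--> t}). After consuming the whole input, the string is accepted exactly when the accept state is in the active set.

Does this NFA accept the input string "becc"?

start: ε-closure({0}) = {0,1,2,3,4,6}
'b' @ 1: {1,7}  [accepting]
'e' @ 2: {}  — dead — no transitions
rest 'cc' ignored (set empty)
after full input: {}  (accept=1 not in)

Answer: REJECT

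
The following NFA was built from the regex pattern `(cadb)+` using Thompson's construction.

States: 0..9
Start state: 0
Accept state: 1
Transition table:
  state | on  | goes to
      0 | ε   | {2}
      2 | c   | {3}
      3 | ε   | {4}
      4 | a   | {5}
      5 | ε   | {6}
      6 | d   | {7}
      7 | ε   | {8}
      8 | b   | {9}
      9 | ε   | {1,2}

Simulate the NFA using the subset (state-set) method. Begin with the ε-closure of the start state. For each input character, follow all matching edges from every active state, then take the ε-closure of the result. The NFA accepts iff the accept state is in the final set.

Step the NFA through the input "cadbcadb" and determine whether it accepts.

Answer: ACCEPT

Derivation:
initial (ε-close {0}): {0,2}
'c' @ 1: {3,4}
'a' @ 2: {5,6}
'd' @ 3: {7,8}
'b' @ 4: {1,2,9}  (accept∈set)
'c' @ 5: {3,4}
'a' @ 6: {5,6}
'd' @ 7: {7,8}
'b' @ 8: {1,2,9}  (accept∈set)
after full input: {1,2,9}  (accept=1 in)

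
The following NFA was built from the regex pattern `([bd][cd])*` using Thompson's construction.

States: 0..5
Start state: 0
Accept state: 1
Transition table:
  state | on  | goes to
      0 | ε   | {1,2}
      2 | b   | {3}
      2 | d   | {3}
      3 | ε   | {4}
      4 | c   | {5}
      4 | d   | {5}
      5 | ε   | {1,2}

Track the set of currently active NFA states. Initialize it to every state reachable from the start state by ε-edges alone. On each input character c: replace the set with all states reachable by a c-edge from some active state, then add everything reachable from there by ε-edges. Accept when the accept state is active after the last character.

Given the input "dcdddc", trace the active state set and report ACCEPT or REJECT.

S₀ = ε-closure({0}) = {0,1,2}
'd' @ 1: {3,4}
'c' @ 2: {1,2,5}  (accept∈set)
'd' @ 3: {3,4}
'd' @ 4: {1,2,5}  (accept∈set)
'd' @ 5: {3,4}
'c' @ 6: {1,2,5}  (accept∈set)
end set {1,2,5} — state 1 in

Answer: ACCEPT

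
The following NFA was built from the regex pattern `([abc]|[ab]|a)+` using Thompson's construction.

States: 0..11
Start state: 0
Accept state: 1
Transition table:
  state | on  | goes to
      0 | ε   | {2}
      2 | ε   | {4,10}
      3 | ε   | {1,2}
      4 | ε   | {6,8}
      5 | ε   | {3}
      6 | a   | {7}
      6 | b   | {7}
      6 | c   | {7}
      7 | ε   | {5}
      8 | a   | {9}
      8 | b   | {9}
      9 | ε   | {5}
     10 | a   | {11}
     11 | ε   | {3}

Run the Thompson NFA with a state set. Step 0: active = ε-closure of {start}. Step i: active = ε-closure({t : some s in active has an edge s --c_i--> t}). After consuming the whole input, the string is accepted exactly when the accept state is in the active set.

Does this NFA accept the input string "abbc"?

Answer: ACCEPT

Trace:
S₀ = ε-closure({0}) = {0,2,4,6,8,10}
'a' @ 1: {1,2,3,4,5,6,7,8,9,10,11}  (accept∈set)
'b' @ 2: {1,2,3,4,5,6,7,8,9,10}  (accept∈set)
'b' @ 3: {1,2,3,4,5,6,7,8,9,10}  (accept∈set)
'c' @ 4: {1,2,3,4,5,6,7,8,10}  (accept∈set)
final: {1,2,3,4,5,6,7,8,10}; accept 1 in set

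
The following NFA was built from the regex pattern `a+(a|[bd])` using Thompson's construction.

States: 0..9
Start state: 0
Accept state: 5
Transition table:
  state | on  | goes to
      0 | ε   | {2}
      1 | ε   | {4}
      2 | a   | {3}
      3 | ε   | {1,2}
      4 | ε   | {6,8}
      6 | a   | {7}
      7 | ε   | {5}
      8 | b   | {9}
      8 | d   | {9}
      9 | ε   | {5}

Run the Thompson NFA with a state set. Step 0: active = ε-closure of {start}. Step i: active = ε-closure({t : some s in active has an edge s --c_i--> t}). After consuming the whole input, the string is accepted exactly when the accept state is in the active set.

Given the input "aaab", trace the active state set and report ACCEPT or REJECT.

S₀ = ε-closure({0}) = {0,2}
'a' @ 1: {1,2,3,4,6,8}
'a' @ 2: {1,2,3,4,5,6,7,8}  [accepting]
'a' @ 3: {1,2,3,4,5,6,7,8}  [accepting]
'b' @ 4: {5,9}  [accepting]
after full input: {5,9}  (accept=5 in)

Answer: ACCEPT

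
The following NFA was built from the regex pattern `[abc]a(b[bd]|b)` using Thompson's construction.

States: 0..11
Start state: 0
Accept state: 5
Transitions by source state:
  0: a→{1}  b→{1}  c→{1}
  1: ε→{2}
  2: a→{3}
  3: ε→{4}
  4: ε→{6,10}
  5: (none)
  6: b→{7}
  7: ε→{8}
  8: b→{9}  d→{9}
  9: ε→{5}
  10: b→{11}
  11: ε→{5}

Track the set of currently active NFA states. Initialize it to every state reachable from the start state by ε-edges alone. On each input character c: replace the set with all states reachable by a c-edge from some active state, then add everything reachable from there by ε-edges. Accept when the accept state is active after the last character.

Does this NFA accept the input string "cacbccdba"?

initial (ε-close {0}): {0}
'c' @ 1: {1,2}
'a' @ 2: {3,4,6,10}
'c' @ 3: {}  — no active states
rest 'bccdba' ignored (set empty)
final: {}; accept 5 not in set

Answer: REJECT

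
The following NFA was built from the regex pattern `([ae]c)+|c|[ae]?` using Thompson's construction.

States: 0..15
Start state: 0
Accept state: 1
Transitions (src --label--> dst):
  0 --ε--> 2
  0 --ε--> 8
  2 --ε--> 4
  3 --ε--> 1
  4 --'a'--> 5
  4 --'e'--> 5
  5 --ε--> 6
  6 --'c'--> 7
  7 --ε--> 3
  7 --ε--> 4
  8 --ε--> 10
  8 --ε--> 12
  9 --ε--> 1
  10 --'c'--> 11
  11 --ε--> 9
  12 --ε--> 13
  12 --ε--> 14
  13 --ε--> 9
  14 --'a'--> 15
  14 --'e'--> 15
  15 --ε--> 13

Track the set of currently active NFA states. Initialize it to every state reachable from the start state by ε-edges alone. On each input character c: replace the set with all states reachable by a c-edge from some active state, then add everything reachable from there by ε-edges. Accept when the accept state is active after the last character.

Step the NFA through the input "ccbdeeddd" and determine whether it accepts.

Answer: REJECT

Trace:
start: ε-closure({0}) = {0,1,2,4,8,9,10,12,13,14}
'c' @ 1: {1,9,11}  [accepting]
'c' @ 2: {}  — no active states
rest 'bdeeddd' ignored (set empty)
after full input: {}  (accept=1 not in)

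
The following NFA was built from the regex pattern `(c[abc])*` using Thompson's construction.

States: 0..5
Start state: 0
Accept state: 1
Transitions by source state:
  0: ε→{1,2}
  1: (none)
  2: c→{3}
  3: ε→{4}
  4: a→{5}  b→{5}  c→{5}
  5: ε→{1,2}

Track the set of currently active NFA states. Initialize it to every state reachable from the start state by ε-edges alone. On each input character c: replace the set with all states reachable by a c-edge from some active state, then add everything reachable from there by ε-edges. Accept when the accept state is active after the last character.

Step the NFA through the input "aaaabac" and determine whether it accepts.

Answer: REJECT

Steps:
start: ε-closure({0}) = {0,1,2}
'a' @ 1: {}  — dead — no transitions
rest 'aaabac' ignored (set empty)
after full input: {}  (accept=1 not in)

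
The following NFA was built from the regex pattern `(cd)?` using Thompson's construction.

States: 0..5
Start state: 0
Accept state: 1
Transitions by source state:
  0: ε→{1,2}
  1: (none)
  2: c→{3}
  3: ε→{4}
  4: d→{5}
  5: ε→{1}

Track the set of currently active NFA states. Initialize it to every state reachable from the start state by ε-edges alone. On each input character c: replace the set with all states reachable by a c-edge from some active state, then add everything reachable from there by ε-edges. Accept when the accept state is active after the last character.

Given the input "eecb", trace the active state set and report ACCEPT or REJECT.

Answer: REJECT

Steps:
S₀ = ε-closure({0}) = {0,1,2}
'e' @ 1: {}  — dead — no transitions
rest 'ecb' ignored (set empty)
end set {} — state 1 not in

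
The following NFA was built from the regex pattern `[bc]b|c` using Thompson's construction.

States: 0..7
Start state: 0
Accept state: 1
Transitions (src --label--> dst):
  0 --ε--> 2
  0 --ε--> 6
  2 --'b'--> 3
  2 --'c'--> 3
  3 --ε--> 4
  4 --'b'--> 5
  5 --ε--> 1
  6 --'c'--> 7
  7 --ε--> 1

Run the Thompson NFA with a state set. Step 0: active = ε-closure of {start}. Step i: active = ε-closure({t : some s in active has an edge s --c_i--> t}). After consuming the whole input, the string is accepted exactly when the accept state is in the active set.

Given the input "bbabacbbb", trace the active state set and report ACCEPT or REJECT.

Answer: REJECT

Derivation:
S₀ = ε-closure({0}) = {0,2,6}
'b' @ 1: {3,4}
'b' @ 2: {1,5}  [accepting]
'a' @ 3: {}  — state set empty
rest 'bacbbb' ignored (set empty)
after full input: {}  (accept=1 not in)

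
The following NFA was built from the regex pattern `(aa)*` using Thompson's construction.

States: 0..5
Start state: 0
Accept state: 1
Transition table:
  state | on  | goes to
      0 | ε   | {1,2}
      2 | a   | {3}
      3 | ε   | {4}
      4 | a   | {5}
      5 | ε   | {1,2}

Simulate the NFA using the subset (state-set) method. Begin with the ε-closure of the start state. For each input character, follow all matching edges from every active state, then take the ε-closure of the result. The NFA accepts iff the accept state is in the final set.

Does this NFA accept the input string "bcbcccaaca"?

Answer: REJECT

Steps:
initial (ε-close {0}): {0,1,2}
'b' @ 1: {}  — state set empty
rest 'cbcccaaca' ignored (set empty)
end set {} — state 1 not in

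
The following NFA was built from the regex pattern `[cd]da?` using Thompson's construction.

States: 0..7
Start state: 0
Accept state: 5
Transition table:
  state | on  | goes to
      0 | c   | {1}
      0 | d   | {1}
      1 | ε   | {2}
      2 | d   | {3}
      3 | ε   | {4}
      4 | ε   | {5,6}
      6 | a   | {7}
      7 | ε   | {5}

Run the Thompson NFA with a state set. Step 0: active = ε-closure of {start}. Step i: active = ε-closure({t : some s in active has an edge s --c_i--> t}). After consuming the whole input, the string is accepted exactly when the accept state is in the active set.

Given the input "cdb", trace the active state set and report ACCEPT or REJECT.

S₀ = ε-closure({0}) = {0}
'c' @ 1: {1,2}
'd' @ 2: {3,4,5,6}  [accepting]
'b' @ 3: {}  — no active states
final: {}; accept 5 not in set

Answer: REJECT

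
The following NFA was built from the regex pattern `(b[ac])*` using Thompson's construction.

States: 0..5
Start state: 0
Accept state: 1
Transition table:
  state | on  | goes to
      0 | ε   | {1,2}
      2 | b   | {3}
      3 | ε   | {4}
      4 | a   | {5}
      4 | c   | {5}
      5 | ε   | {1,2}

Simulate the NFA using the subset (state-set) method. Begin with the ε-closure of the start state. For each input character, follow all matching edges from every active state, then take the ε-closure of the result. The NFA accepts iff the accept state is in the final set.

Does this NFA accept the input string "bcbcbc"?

Answer: ACCEPT

Trace:
initial (ε-close {0}): {0,1,2}
'b' @ 1: {3,4}
'c' @ 2: {1,2,5}  (accept∈set)
'b' @ 3: {3,4}
'c' @ 4: {1,2,5}  (accept∈set)
'b' @ 5: {3,4}
'c' @ 6: {1,2,5}  (accept∈set)
final: {1,2,5}; accept 1 in set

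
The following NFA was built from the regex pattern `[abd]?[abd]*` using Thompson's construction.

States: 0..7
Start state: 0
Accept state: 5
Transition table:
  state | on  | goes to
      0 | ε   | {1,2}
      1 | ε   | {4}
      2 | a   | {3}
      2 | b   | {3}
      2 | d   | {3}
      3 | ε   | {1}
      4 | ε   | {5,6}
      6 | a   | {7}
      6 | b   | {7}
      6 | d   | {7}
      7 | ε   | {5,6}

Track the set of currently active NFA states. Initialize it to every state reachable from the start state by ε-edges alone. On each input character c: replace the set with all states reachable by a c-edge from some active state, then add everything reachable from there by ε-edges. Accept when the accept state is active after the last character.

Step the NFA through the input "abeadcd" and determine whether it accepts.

Answer: REJECT

Derivation:
initial (ε-close {0}): {0,1,2,4,5,6}
'a' @ 1: {1,3,4,5,6,7}  (accept∈set)
'b' @ 2: {5,6,7}  (accept∈set)
'e' @ 3: {}  — no active states
rest 'adcd' ignored (set empty)
end set {} — state 5 not in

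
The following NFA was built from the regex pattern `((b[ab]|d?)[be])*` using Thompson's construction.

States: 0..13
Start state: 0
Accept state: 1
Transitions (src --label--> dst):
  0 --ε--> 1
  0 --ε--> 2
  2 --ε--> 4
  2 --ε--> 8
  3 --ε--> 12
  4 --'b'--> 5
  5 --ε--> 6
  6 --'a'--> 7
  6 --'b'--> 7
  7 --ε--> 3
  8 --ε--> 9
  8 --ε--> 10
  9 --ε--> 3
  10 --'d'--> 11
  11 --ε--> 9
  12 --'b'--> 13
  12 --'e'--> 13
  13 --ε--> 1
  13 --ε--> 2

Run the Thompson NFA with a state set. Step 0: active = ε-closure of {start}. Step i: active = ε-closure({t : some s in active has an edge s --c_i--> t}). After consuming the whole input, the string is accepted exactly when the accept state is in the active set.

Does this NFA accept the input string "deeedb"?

S₀ = ε-closure({0}) = {0,1,2,3,4,8,9,10,12}
'd' @ 1: {3,9,11,12}
'e' @ 2: {1,2,3,4,8,9,10,12,13}  (accept∈set)
'e' @ 3: {1,2,3,4,8,9,10,12,13}  (accept∈set)
'e' @ 4: {1,2,3,4,8,9,10,12,13}  (accept∈set)
'd' @ 5: {3,9,11,12}
'b' @ 6: {1,2,3,4,8,9,10,12,13}  (accept∈set)
final: {1,2,3,4,8,9,10,12,13}; accept 1 in set

Answer: ACCEPT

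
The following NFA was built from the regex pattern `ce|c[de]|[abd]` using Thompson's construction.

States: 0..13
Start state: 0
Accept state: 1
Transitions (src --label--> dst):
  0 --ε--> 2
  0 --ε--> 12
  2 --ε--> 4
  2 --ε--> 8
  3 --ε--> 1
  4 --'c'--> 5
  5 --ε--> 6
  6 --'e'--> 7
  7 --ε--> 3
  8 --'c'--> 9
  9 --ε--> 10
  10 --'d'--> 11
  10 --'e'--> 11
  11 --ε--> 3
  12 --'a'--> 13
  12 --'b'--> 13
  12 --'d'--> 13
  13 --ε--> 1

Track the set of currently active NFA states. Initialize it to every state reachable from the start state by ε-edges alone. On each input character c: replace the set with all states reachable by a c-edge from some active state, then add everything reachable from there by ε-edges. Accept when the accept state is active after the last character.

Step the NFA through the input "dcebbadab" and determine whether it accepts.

Answer: REJECT

Derivation:
S₀ = ε-closure({0}) = {0,2,4,8,12}
'd' @ 1: {1,13}  (accept∈set)
'c' @ 2: {}  — state set empty
rest 'ebbadab' ignored (set empty)
end set {} — state 1 not in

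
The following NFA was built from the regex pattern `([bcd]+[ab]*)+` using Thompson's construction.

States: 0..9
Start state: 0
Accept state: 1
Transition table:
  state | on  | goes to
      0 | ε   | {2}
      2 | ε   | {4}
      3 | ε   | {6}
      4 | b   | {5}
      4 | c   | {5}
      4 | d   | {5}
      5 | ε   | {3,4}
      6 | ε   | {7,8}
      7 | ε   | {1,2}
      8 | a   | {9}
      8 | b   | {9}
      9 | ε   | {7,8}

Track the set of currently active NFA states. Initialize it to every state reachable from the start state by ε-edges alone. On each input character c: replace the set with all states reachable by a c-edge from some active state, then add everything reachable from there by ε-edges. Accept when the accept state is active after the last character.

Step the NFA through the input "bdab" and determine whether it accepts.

Answer: ACCEPT

Trace:
start: ε-closure({0}) = {0,2,4}
'b' @ 1: {1,2,3,4,5,6,7,8}  ✓accept
'd' @ 2: {1,2,3,4,5,6,7,8}  ✓accept
'a' @ 3: {1,2,4,7,8,9}  ✓accept
'b' @ 4: {1,2,3,4,5,6,7,8,9}  ✓accept
final: {1,2,3,4,5,6,7,8,9}; accept 1 in set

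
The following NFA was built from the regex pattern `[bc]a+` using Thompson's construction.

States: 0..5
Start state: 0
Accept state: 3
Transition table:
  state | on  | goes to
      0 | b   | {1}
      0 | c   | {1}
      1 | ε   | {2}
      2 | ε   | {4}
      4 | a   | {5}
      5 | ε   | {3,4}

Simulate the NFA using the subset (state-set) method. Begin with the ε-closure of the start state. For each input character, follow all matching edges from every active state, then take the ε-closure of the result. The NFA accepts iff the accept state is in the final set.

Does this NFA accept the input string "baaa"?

S₀ = ε-closure({0}) = {0}
'b' @ 1: {1,2,4}
'a' @ 2: {3,4,5}  [accepting]
'a' @ 3: {3,4,5}  [accepting]
'a' @ 4: {3,4,5}  [accepting]
after full input: {3,4,5}  (accept=3 in)

Answer: ACCEPT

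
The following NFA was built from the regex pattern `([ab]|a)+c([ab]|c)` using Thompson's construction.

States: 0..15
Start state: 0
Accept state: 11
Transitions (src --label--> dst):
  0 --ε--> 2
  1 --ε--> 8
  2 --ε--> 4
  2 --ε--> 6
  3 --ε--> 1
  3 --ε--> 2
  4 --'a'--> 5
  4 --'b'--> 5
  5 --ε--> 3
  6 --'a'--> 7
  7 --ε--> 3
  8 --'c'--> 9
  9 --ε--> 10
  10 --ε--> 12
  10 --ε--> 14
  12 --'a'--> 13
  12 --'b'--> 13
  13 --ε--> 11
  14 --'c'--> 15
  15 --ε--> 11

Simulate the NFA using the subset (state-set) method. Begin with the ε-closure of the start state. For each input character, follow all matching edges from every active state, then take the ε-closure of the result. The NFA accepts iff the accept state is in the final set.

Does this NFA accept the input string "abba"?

Answer: REJECT

Trace:
S₀ = ε-closure({0}) = {0,2,4,6}
'a' @ 1: {1,2,3,4,5,6,7,8}
'b' @ 2: {1,2,3,4,5,6,8}
'b' @ 3: {1,2,3,4,5,6,8}
'a' @ 4: {1,2,3,4,5,6,7,8}
after full input: {1,2,3,4,5,6,7,8}  (accept=11 not in)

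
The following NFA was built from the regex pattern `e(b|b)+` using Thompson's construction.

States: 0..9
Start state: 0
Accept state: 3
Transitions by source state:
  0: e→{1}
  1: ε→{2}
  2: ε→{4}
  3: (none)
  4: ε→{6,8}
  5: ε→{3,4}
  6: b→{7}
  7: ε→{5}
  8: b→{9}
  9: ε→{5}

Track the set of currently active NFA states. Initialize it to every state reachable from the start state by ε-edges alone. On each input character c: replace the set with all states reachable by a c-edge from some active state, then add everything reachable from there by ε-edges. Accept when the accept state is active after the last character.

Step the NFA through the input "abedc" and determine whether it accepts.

start: ε-closure({0}) = {0}
'a' @ 1: {}  — state set empty
rest 'bedc' ignored (set empty)
end set {} — state 3 not in

Answer: REJECT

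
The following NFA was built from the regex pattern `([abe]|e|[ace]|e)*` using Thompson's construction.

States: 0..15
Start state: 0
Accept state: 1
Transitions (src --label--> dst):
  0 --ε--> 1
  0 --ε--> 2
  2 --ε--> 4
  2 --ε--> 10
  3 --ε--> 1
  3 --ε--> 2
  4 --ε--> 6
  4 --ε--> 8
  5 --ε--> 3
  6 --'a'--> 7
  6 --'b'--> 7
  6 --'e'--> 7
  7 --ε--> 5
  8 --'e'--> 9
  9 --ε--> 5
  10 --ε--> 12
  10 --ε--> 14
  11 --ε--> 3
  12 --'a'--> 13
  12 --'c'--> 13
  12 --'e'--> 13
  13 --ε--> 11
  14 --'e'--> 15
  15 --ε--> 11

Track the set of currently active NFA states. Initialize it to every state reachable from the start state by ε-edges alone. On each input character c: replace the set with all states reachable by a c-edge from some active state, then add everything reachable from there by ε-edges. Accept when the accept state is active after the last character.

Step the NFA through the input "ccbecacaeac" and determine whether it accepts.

Answer: ACCEPT

Steps:
start: ε-closure({0}) = {0,1,2,4,6,8,10,12,14}
'c' @ 1: {1,2,3,4,6,8,10,11,12,13,14}  (accept∈set)
'c' @ 2: {1,2,3,4,6,8,10,11,12,13,14}  (accept∈set)
'b' @ 3: {1,2,3,4,5,6,7,8,10,12,14}  (accept∈set)
'e' @ 4: {1,2,3,4,5,6,7,8,9,10,11,12,13,14,15}  (accept∈set)
'c' @ 5: {1,2,3,4,6,8,10,11,12,13,14}  (accept∈set)
'a' @ 6: {1,2,3,4,5,6,7,8,10,11,12,13,14}  (accept∈set)
'c' @ 7: {1,2,3,4,6,8,10,11,12,13,14}  (accept∈set)
'a' @ 8: {1,2,3,4,5,6,7,8,10,11,12,13,14}  (accept∈set)
'e' @ 9: {1,2,3,4,5,6,7,8,9,10,11,12,13,14,15}  (accept∈set)
'a' @ 10: {1,2,3,4,5,6,7,8,10,11,12,13,14}  (accept∈set)
'c' @ 11: {1,2,3,4,6,8,10,11,12,13,14}  (accept∈set)
final: {1,2,3,4,6,8,10,11,12,13,14}; accept 1 in set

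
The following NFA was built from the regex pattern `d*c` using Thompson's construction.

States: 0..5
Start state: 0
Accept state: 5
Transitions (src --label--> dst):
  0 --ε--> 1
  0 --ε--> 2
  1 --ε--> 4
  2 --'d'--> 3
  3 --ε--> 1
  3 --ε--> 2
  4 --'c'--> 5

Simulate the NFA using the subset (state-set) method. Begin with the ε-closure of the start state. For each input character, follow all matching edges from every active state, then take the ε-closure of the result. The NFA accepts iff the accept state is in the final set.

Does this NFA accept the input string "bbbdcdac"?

S₀ = ε-closure({0}) = {0,1,2,4}
'b' @ 1: {}  — state set empty
rest 'bbdcdac' ignored (set empty)
final: {}; accept 5 not in set

Answer: REJECT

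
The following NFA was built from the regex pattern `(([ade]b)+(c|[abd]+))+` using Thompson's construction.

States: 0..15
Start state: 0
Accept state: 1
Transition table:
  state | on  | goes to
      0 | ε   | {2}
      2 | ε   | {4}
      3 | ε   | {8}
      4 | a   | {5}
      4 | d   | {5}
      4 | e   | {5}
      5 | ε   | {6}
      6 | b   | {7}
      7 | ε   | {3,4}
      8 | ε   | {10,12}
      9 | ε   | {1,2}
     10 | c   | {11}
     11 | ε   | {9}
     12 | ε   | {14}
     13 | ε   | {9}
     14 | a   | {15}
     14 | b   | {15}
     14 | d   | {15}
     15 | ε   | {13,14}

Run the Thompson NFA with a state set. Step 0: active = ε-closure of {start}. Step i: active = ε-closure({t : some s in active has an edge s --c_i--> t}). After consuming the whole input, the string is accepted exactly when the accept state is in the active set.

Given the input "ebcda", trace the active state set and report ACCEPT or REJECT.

Answer: REJECT

Steps:
S₀ = ε-closure({0}) = {0,2,4}
'e' @ 1: {5,6}
'b' @ 2: {3,4,7,8,10,12,14}
'c' @ 3: {1,2,4,9,11}  ✓accept
'd' @ 4: {5,6}
'a' @ 5: {}  — no active states
after full input: {}  (accept=1 not in)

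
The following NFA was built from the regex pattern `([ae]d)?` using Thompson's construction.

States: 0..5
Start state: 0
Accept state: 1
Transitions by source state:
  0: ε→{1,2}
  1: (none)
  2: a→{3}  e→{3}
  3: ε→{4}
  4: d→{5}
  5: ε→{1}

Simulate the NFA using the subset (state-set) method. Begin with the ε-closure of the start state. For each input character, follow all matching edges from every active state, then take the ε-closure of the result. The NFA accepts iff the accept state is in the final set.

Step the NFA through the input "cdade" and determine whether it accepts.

initial (ε-close {0}): {0,1,2}
'c' @ 1: {}  — dead — no transitions
rest 'dade' ignored (set empty)
end set {} — state 1 not in

Answer: REJECT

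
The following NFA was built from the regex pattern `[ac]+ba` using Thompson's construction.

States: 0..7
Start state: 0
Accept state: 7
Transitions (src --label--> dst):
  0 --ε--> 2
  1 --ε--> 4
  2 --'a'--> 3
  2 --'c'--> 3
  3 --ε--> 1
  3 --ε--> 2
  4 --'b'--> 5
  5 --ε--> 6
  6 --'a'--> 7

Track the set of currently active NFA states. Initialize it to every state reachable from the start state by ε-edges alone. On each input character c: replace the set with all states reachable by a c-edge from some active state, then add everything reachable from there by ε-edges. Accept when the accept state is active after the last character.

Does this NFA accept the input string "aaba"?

Answer: ACCEPT

Steps:
initial (ε-close {0}): {0,2}
'a' @ 1: {1,2,3,4}
'a' @ 2: {1,2,3,4}
'b' @ 3: {5,6}
'a' @ 4: {7}  ✓accept
after full input: {7}  (accept=7 in)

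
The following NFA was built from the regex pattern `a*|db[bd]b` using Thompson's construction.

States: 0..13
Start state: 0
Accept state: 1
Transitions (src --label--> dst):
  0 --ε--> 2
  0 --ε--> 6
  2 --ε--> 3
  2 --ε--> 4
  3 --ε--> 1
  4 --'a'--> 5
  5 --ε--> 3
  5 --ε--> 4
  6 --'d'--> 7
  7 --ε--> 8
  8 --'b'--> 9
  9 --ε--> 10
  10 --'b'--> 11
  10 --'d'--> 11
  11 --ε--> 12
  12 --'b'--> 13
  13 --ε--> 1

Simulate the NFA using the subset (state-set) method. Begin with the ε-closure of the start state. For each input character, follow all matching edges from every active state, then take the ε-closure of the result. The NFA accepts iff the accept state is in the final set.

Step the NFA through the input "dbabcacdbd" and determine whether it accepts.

Answer: REJECT

Trace:
start: ε-closure({0}) = {0,1,2,3,4,6}
'd' @ 1: {7,8}
'b' @ 2: {9,10}
'a' @ 3: {}  — no active states
rest 'bcacdbd' ignored (set empty)
final: {}; accept 1 not in set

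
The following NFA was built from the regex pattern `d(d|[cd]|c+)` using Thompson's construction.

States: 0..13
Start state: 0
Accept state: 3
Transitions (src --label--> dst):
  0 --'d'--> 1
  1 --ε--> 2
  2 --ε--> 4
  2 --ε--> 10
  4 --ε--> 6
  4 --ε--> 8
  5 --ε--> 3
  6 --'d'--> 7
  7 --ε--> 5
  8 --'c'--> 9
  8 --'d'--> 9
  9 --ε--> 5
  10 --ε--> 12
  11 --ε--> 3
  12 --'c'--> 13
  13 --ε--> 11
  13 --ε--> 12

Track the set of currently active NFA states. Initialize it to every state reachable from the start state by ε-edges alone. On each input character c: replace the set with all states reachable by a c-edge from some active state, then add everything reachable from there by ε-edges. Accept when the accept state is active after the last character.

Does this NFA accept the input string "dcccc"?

start: ε-closure({0}) = {0}
'd' @ 1: {1,2,4,6,8,10,12}
'c' @ 2: {3,5,9,11,12,13}  [accepting]
'c' @ 3: {3,11,12,13}  [accepting]
'c' @ 4: {3,11,12,13}  [accepting]
'c' @ 5: {3,11,12,13}  [accepting]
final: {3,11,12,13}; accept 3 in set

Answer: ACCEPT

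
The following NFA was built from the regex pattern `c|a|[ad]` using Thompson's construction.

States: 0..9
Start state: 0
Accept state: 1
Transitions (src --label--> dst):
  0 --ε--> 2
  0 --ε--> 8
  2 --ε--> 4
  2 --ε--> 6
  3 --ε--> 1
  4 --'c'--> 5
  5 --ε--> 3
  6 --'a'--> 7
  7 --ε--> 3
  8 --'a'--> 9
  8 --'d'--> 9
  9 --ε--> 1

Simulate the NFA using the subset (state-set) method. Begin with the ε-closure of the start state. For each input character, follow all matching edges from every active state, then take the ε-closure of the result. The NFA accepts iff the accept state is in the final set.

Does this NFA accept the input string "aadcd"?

Answer: REJECT

Derivation:
start: ε-closure({0}) = {0,2,4,6,8}
'a' @ 1: {1,3,7,9}  ✓accept
'a' @ 2: {}  — no active states
rest 'dcd' ignored (set empty)
final: {}; accept 1 not in set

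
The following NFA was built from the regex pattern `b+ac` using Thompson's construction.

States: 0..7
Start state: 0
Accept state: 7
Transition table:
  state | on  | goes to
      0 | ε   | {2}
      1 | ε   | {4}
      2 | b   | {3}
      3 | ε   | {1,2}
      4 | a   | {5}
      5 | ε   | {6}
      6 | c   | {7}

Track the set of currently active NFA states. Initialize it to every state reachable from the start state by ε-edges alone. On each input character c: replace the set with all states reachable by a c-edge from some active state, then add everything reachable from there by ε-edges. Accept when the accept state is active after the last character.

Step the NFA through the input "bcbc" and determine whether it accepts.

S₀ = ε-closure({0}) = {0,2}
'b' @ 1: {1,2,3,4}
'c' @ 2: {}  — dead — no transitions
rest 'bc' ignored (set empty)
after full input: {}  (accept=7 not in)

Answer: REJECT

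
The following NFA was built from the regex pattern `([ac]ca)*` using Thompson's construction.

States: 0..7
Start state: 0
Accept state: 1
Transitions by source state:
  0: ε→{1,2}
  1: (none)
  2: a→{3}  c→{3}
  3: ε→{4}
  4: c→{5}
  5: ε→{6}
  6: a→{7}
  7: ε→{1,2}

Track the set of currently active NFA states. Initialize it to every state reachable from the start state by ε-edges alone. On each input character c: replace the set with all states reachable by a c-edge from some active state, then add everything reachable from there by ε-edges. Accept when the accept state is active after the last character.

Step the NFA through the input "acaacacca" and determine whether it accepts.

S₀ = ε-closure({0}) = {0,1,2}
'a' @ 1: {3,4}
'c' @ 2: {5,6}
'a' @ 3: {1,2,7}  (accept∈set)
'a' @ 4: {3,4}
'c' @ 5: {5,6}
'a' @ 6: {1,2,7}  (accept∈set)
'c' @ 7: {3,4}
'c' @ 8: {5,6}
'a' @ 9: {1,2,7}  (accept∈set)
after full input: {1,2,7}  (accept=1 in)

Answer: ACCEPT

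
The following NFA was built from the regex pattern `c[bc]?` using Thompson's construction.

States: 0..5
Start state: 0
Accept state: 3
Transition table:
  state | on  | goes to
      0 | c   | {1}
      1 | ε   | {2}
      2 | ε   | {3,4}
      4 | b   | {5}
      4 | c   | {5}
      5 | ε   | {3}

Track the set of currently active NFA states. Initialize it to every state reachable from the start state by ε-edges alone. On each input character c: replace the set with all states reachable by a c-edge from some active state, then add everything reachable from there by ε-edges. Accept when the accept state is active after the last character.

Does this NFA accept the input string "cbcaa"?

Answer: REJECT

Steps:
S₀ = ε-closure({0}) = {0}
'c' @ 1: {1,2,3,4}  ✓accept
'b' @ 2: {3,5}  ✓accept
'c' @ 3: {}  — state set empty
rest 'aa' ignored (set empty)
end set {} — state 3 not in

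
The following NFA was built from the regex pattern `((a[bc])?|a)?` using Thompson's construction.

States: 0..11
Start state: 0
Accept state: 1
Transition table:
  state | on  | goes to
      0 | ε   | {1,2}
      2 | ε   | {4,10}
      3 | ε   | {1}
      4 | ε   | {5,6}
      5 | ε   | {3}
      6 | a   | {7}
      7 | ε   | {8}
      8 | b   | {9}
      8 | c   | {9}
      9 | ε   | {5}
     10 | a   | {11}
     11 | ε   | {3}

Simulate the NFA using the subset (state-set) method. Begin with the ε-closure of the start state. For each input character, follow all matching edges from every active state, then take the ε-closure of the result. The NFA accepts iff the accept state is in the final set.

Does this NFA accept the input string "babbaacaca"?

Answer: REJECT

Steps:
S₀ = ε-closure({0}) = {0,1,2,3,4,5,6,10}
'b' @ 1: {}  — state set empty
rest 'abbaacaca' ignored (set empty)
after full input: {}  (accept=1 not in)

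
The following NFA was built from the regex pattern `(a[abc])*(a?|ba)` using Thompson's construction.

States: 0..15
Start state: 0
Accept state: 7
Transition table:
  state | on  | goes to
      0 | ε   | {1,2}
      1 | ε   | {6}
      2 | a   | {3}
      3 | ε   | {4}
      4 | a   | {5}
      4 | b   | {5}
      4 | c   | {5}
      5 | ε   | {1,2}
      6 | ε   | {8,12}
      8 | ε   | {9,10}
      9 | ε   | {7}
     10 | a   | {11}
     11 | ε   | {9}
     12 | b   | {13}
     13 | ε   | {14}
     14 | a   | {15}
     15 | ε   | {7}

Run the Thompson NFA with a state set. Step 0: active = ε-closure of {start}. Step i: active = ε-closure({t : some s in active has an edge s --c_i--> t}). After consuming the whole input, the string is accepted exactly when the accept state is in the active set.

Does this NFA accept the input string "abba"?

initial (ε-close {0}): {0,1,2,6,7,8,9,10,12}
'a' @ 1: {3,4,7,9,11}  [accepting]
'b' @ 2: {1,2,5,6,7,8,9,10,12}  [accepting]
'b' @ 3: {13,14}
'a' @ 4: {7,15}  [accepting]
final: {7,15}; accept 7 in set

Answer: ACCEPT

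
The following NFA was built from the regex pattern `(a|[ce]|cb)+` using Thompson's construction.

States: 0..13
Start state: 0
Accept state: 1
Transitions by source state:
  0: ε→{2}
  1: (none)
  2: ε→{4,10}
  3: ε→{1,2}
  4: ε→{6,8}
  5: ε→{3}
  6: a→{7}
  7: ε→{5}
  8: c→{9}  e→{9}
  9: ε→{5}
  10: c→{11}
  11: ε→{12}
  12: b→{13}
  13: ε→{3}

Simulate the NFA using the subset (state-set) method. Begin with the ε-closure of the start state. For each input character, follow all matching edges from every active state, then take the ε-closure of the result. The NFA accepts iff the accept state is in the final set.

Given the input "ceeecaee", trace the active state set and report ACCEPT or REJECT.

S₀ = ε-closure({0}) = {0,2,4,6,8,10}
'c' @ 1: {1,2,3,4,5,6,8,9,10,11,12}  ✓accept
'e' @ 2: {1,2,3,4,5,6,8,9,10}  ✓accept
'e' @ 3: {1,2,3,4,5,6,8,9,10}  ✓accept
'e' @ 4: {1,2,3,4,5,6,8,9,10}  ✓accept
'c' @ 5: {1,2,3,4,5,6,8,9,10,11,12}  ✓accept
'a' @ 6: {1,2,3,4,5,6,7,8,10}  ✓accept
'e' @ 7: {1,2,3,4,5,6,8,9,10}  ✓accept
'e' @ 8: {1,2,3,4,5,6,8,9,10}  ✓accept
after full input: {1,2,3,4,5,6,8,9,10}  (accept=1 in)

Answer: ACCEPT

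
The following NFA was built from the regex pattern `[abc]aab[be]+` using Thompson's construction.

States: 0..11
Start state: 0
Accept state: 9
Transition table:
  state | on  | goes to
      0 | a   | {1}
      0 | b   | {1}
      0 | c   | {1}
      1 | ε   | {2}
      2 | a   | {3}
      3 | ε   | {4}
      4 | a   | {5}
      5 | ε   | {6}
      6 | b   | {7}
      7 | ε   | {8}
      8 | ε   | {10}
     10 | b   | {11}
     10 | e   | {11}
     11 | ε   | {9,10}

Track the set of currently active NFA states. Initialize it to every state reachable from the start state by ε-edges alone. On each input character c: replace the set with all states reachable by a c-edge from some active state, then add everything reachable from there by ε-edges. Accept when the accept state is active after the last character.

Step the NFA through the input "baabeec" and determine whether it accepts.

start: ε-closure({0}) = {0}
'b' @ 1: {1,2}
'a' @ 2: {3,4}
'a' @ 3: {5,6}
'b' @ 4: {7,8,10}
'e' @ 5: {9,10,11}  [accepting]
'e' @ 6: {9,10,11}  [accepting]
'c' @ 7: {}  — dead — no transitions
final: {}; accept 9 not in set

Answer: REJECT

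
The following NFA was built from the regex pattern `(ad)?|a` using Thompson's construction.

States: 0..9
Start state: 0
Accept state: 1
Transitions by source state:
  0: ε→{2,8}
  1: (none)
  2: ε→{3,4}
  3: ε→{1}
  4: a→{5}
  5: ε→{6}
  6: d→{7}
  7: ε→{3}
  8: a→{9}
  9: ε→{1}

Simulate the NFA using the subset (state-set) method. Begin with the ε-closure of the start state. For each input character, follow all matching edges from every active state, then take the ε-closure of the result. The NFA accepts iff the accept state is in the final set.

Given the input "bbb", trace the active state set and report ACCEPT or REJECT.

start: ε-closure({0}) = {0,1,2,3,4,8}
'b' @ 1: {}  — no active states
rest 'bb' ignored (set empty)
after full input: {}  (accept=1 not in)

Answer: REJECT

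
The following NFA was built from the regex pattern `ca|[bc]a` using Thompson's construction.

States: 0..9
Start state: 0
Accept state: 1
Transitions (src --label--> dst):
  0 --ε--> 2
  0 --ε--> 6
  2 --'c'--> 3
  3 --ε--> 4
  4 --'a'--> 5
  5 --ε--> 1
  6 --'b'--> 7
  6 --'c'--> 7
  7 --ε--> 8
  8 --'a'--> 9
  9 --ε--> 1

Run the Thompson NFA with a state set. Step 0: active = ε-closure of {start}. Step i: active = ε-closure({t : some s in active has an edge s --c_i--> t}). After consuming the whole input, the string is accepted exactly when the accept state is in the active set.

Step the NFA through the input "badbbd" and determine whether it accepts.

Answer: REJECT

Trace:
initial (ε-close {0}): {0,2,6}
'b' @ 1: {7,8}
'a' @ 2: {1,9}  ✓accept
'd' @ 3: {}  — no active states
rest 'bbd' ignored (set empty)
end set {} — state 1 not in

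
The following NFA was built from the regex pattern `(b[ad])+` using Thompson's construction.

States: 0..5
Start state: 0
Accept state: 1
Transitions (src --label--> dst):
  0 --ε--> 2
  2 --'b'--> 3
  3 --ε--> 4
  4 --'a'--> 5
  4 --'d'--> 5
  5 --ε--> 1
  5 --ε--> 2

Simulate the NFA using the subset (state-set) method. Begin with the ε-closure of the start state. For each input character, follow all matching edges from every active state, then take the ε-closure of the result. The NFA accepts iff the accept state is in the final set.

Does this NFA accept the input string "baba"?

Answer: ACCEPT

Steps:
initial (ε-close {0}): {0,2}
'b' @ 1: {3,4}
'a' @ 2: {1,2,5}  [accepting]
'b' @ 3: {3,4}
'a' @ 4: {1,2,5}  [accepting]
end set {1,2,5} — state 1 in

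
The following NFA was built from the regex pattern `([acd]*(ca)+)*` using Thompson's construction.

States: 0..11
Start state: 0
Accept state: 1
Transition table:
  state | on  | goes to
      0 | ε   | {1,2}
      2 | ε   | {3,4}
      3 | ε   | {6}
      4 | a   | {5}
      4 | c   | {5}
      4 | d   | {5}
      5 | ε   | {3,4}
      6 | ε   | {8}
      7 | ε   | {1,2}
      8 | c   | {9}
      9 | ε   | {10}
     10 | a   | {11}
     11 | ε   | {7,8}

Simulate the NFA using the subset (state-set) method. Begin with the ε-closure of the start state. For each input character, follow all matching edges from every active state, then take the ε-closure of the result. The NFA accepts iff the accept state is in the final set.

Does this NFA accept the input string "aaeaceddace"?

Answer: REJECT

Trace:
initial (ε-close {0}): {0,1,2,3,4,6,8}
'a' @ 1: {3,4,5,6,8}
'a' @ 2: {3,4,5,6,8}
'e' @ 3: {}  — no active states
rest 'aceddace' ignored (set empty)
after full input: {}  (accept=1 not in)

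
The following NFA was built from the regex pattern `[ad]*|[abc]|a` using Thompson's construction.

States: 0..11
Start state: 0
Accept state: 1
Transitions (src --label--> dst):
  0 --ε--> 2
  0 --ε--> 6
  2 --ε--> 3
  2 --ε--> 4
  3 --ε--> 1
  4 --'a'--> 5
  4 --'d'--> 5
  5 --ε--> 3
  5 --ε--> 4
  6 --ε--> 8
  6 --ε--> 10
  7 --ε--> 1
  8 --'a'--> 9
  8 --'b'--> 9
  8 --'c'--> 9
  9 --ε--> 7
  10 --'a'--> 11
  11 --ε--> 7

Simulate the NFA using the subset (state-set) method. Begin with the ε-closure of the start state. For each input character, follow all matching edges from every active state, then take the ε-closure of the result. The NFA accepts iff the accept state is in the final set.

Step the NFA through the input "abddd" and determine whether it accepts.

Answer: REJECT

Derivation:
start: ε-closure({0}) = {0,1,2,3,4,6,8,10}
'a' @ 1: {1,3,4,5,7,9,11}  ✓accept
'b' @ 2: {}  — state set empty
rest 'ddd' ignored (set empty)
final: {}; accept 1 not in set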